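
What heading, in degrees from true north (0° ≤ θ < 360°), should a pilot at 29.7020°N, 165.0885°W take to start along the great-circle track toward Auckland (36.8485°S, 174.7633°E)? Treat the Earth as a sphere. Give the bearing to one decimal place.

Δλ = 174.7633 − -165.0885 = 339.8518°; wrapped into (−180°, 180°]: -20.1482°.
θ = atan2( sin Δλ · cos φ₂ , cos φ₁ · sin φ₂ − sin φ₁ · cos φ₂ · cos Δλ )
  = atan2(-0.27564, -0.89315) = -162.849° → normalised to [0°, 360°): 197.151°.

197.2°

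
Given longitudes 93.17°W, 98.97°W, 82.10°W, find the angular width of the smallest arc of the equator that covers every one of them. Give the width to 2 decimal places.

16.87°

Sort the longitudes: -98.97°, -93.17°, -82.10°.
Eastward gaps between consecutive values (wrapping around): 5.80°, 11.07°, 343.13°.
Largest gap = 343.13° ⇒ minimal covering band is its complement: 360° − 343.13° = 16.87°.
Band runs from -98.97° eastward to -82.10°.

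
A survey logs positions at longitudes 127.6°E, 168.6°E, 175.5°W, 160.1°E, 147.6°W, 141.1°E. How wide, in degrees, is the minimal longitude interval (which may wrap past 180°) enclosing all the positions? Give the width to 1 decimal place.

Sort the longitudes: -175.5°, -147.6°, +127.6°, +141.1°, +160.1°, +168.6°.
Eastward gaps between consecutive values (wrapping around): 27.9°, 275.2°, 13.5°, 19.0°, 8.5°, 15.9°.
Largest gap = 275.2° ⇒ minimal covering band is its complement: 360° − 275.2° = 84.8°.
Band runs from +127.6° eastward to -147.6°, crossing the antimeridian.

84.8°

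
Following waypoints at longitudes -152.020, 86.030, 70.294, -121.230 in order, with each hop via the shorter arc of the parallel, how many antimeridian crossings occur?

Leg 1: -152.020° → +86.030°, shortest Δλ = -121.95° (west) — crosses 180°.
Leg 2: +86.030° → +70.294°, shortest Δλ = -15.736° (west) — does not cross 180°.
Leg 3: +70.294° → -121.230°, shortest Δλ = 168.476° (east) — crosses 180°.
Total crossings: 2.

2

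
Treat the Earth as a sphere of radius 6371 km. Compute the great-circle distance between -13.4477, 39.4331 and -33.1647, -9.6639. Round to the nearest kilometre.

5413 km

Δλ = -9.6639 − 39.4331 = -49.0970°.
Δφ = -33.1647 − -13.4477 = -19.7170°.
a = sin²(Δφ/2) + cos φ₁ · cos φ₂ · sin²(Δλ/2) = 0.169845.
c = 2·atan2(√a, √(1−a)) = 0.84957 rad → d = 6371·c ≈ 5412.58 km.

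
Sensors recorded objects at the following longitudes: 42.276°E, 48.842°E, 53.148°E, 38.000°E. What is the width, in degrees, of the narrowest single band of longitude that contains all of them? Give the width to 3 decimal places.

Sort the longitudes: +38.000°, +42.276°, +48.842°, +53.148°.
Eastward gaps between consecutive values (wrapping around): 4.276°, 6.566°, 4.306°, 344.852°.
Largest gap = 344.852° ⇒ minimal covering band is its complement: 360° − 344.852° = 15.148°.
Band runs from +38.000° eastward to +53.148°.

15.148°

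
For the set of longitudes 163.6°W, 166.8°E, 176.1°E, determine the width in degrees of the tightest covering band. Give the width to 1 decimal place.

Sort the longitudes: -163.6°, +166.8°, +176.1°.
Eastward gaps between consecutive values (wrapping around): 330.4°, 9.3°, 20.3°.
Largest gap = 330.4° ⇒ minimal covering band is its complement: 360° − 330.4° = 29.6°.
Band runs from +166.8° eastward to -163.6°, crossing the antimeridian.

29.6°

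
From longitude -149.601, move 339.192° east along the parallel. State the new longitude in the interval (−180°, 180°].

-170.409°

Start at -149.601°; shift +339.192° → +189.591°.
+189.591° lies outside (−180°, 180°]; subtract 360° → -170.409°.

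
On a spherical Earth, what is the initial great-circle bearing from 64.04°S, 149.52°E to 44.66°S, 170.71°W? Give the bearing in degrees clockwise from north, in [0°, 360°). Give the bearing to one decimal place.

68.0°

Δλ = -170.71 − 149.52 = -320.23°; wrapped into (−180°, 180°]: 39.77°.
θ = atan2( sin Δλ · cos φ₂ , cos φ₁ · sin φ₂ − sin φ₁ · cos φ₂ · cos Δλ )
  = atan2(0.45502, 0.18386) = 67.998° → normalised to [0°, 360°): 67.998°.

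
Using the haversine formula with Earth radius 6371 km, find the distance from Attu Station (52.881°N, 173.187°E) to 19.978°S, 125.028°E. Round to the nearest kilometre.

Δλ = 125.028 − 173.187 = -48.159°.
Δφ = -19.978 − 52.881 = -72.859°.
a = sin²(Δφ/2) + cos φ₁ · cos φ₂ · sin²(Δλ/2) = 0.447051.
c = 2·atan2(√a, √(1−a)) = 1.46470 rad → d = 6371·c ≈ 9331.60 km.

9332 km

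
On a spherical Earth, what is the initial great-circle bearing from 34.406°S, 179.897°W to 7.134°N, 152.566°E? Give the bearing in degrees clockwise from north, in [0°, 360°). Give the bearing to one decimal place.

322.6°

Δλ = 152.566 − -179.897 = 332.463°; wrapped into (−180°, 180°]: -27.537°.
θ = atan2( sin Δλ · cos φ₂ , cos φ₁ · sin φ₂ − sin φ₁ · cos φ₂ · cos Δλ )
  = atan2(-0.45874, 0.59962) = -37.418° → normalised to [0°, 360°): 322.582°.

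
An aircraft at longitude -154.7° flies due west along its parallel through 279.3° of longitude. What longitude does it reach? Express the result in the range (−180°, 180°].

-74.0°

Start at -154.7°; shift −279.3° → -434.0°.
-434.0° lies outside (−180°, 180°]; add 360° → -74.0°.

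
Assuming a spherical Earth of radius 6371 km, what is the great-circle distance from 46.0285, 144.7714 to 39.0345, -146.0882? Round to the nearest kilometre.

5539 km

Δλ = -146.0882 − 144.7714 = -290.8596°; wrapped into (−180°, 180°]: 69.1404°.
Δφ = 39.0345 − 46.0285 = -6.9940°.
a = sin²(Δφ/2) + cos φ₁ · cos φ₂ · sin²(Δλ/2) = 0.177357.
c = 2·atan2(√a, √(1−a)) = 0.86940 rad → d = 6371·c ≈ 5538.94 km.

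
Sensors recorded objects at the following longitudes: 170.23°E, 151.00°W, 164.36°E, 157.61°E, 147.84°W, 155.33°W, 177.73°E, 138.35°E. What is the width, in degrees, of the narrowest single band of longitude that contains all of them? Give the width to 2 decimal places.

73.81°

Sort the longitudes: -155.33°, -151.00°, -147.84°, +138.35°, +157.61°, +164.36°, +170.23°, +177.73°.
Eastward gaps between consecutive values (wrapping around): 4.33°, 3.16°, 286.19°, 19.26°, 6.75°, 5.87°, 7.50°, 26.94°.
Largest gap = 286.19° ⇒ minimal covering band is its complement: 360° − 286.19° = 73.81°.
Band runs from +138.35° eastward to -147.84°, crossing the antimeridian.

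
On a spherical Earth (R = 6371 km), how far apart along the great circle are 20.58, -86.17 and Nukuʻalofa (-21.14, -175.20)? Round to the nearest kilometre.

Δλ = -175.20 − -86.17 = -89.03°.
Δφ = -21.14 − 20.58 = -41.72°.
a = sin²(Δφ/2) + cos φ₁ · cos φ₂ · sin²(Δλ/2) = 0.555996.
c = 2·atan2(√a, √(1−a)) = 1.68302 rad → d = 6371·c ≈ 10722.54 km.

10723 km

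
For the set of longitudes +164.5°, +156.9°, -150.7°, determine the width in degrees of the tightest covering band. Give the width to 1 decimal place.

Sort the longitudes: -150.7°, +156.9°, +164.5°.
Eastward gaps between consecutive values (wrapping around): 307.6°, 7.6°, 44.8°.
Largest gap = 307.6° ⇒ minimal covering band is its complement: 360° − 307.6° = 52.4°.
Band runs from +156.9° eastward to -150.7°, crossing the antimeridian.

52.4°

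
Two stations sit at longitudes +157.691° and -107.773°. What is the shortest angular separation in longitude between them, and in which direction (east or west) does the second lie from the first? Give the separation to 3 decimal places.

94.536° east

Raw difference: -107.773 − 157.691 = -265.464°.
Normalise into (−180°, 180°]: -265.464° + 360° = 94.536°.
Positive ⇒ the second point lies to the east; separation 94.536°.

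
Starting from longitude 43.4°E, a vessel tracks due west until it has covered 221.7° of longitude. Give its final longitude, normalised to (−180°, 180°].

178.3°W

Start at +43.4°; shift −221.7° → -178.3°.
-178.3° already lies in (−180°, 180°].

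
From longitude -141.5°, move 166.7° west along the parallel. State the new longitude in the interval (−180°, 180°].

Start at -141.5°; shift −166.7° → -308.2°.
-308.2° lies outside (−180°, 180°]; add 360° → +51.8°.

+51.8°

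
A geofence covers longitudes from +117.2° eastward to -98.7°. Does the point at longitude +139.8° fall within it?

Band width going east from +117.2° to -98.7°: ((-98.7 − 117.2) mod 360) = 144.1°.
Offset of +139.8° east of the west edge: ((139.8 − 117.2) mod 360) = 22.6°.
22.6° ≤ 144.1° ⇒ inside.

Yes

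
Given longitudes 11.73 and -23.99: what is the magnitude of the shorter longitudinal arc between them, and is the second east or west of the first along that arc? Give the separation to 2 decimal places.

35.72° west

Raw difference: -23.99 − 11.73 = -35.72°.
Normalise into (−180°, 180°]: -35.72° stays -35.72°.
Negative ⇒ the second point lies to the west; separation 35.72°.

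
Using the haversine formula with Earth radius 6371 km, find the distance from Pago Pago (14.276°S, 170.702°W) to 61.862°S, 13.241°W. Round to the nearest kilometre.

Δλ = -13.241 − -170.702 = 157.461°.
Δφ = -61.862 − -14.276 = -47.586°.
a = sin²(Δφ/2) + cos φ₁ · cos φ₂ · sin²(Δλ/2) = 0.602338.
c = 2·atan2(√a, √(1−a)) = 1.77693 rad → d = 6371·c ≈ 11320.81 km.

11321 km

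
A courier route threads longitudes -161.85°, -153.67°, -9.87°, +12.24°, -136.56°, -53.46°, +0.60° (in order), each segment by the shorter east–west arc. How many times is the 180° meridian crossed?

Leg 1: -161.85° → -153.67°, shortest Δλ = 8.18° (east) — does not cross 180°.
Leg 2: -153.67° → -9.87°, shortest Δλ = 143.8° (east) — does not cross 180°.
Leg 3: -9.87° → +12.24°, shortest Δλ = 22.11° (east) — does not cross 180°.
Leg 4: +12.24° → -136.56°, shortest Δλ = -148.8° (west) — does not cross 180°.
Leg 5: -136.56° → -53.46°, shortest Δλ = 83.1° (east) — does not cross 180°.
Leg 6: -53.46° → +0.60°, shortest Δλ = 54.06° (east) — does not cross 180°.
Total crossings: 0.

0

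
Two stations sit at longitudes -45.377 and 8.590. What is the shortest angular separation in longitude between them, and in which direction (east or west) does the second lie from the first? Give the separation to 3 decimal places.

53.967° east

Raw difference: 8.590 − -45.377 = 53.967°.
Normalise into (−180°, 180°]: 53.967° stays 53.967°.
Positive ⇒ the second point lies to the east; separation 53.967°.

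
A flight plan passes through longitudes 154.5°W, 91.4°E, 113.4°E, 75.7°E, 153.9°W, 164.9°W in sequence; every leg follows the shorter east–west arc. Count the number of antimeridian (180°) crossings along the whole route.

Leg 1: -154.5° → +91.4°, shortest Δλ = -114.1° (west) — crosses 180°.
Leg 2: +91.4° → +113.4°, shortest Δλ = 22.0° (east) — does not cross 180°.
Leg 3: +113.4° → +75.7°, shortest Δλ = -37.7° (west) — does not cross 180°.
Leg 4: +75.7° → -153.9°, shortest Δλ = 130.4° (east) — crosses 180°.
Leg 5: -153.9° → -164.9°, shortest Δλ = -11.0° (west) — does not cross 180°.
Total crossings: 2.

2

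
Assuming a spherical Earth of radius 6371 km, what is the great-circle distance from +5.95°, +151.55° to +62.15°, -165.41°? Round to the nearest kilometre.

Δλ = -165.41 − 151.55 = -316.96°; wrapped into (−180°, 180°]: 43.04°.
Δφ = 62.15 − 5.95 = 56.20°.
a = sin²(Δφ/2) + cos φ₁ · cos φ₂ · sin²(Δλ/2) = 0.284375.
c = 2·atan2(√a, √(1−a)) = 1.12492 rad → d = 6371·c ≈ 7166.86 km.

7167 km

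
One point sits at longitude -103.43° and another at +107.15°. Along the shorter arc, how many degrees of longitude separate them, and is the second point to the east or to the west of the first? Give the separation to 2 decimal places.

Raw difference: 107.15 − -103.43 = 210.58°.
Normalise into (−180°, 180°]: 210.58° − 360° = -149.42°.
Negative ⇒ the second point lies to the west; separation 149.42°.

149.42° west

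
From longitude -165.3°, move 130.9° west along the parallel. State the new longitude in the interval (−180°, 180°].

+63.8°

Start at -165.3°; shift −130.9° → -296.2°.
-296.2° lies outside (−180°, 180°]; add 360° → +63.8°.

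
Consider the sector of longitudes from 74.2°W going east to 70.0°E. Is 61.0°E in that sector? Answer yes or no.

Band width going east from -74.2° to +70.0°: ((70.0 − -74.2) mod 360) = 144.2°.
Offset of +61.0° east of the west edge: ((61.0 − -74.2) mod 360) = 135.2°.
135.2° ≤ 144.2° ⇒ inside.

Yes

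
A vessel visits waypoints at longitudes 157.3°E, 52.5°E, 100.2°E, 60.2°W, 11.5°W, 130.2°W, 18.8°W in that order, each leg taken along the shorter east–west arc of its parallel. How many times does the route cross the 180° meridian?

Leg 1: +157.3° → +52.5°, shortest Δλ = -104.8° (west) — does not cross 180°.
Leg 2: +52.5° → +100.2°, shortest Δλ = 47.7° (east) — does not cross 180°.
Leg 3: +100.2° → -60.2°, shortest Δλ = -160.4° (west) — does not cross 180°.
Leg 4: -60.2° → -11.5°, shortest Δλ = 48.7° (east) — does not cross 180°.
Leg 5: -11.5° → -130.2°, shortest Δλ = -118.7° (west) — does not cross 180°.
Leg 6: -130.2° → -18.8°, shortest Δλ = 111.4° (east) — does not cross 180°.
Total crossings: 0.

0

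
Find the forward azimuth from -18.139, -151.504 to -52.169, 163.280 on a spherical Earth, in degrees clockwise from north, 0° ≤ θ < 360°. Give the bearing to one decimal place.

Δλ = 163.280 − -151.504 = 314.784°; wrapped into (−180°, 180°]: -45.216°.
θ = atan2( sin Δλ · cos φ₂ , cos φ₁ · sin φ₂ − sin φ₁ · cos φ₂ · cos Δλ )
  = atan2(-0.43532, -0.61606) = -144.754° → normalised to [0°, 360°): 215.246°.

215.2°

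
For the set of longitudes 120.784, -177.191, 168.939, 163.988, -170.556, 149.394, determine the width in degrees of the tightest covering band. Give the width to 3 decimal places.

Sort the longitudes: -177.191°, -170.556°, +120.784°, +149.394°, +163.988°, +168.939°.
Eastward gaps between consecutive values (wrapping around): 6.635°, 291.340°, 28.610°, 14.594°, 4.951°, 13.870°.
Largest gap = 291.340° ⇒ minimal covering band is its complement: 360° − 291.340° = 68.660°.
Band runs from +120.784° eastward to -170.556°, crossing the antimeridian.

68.660°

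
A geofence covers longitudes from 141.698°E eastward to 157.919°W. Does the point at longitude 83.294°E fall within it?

No

Band width going east from +141.698° to -157.919°: ((-157.919 − 141.698) mod 360) = 60.383°.
Offset of +83.294° east of the west edge: ((83.294 − 141.698) mod 360) = 301.596°.
301.596° > 60.383° ⇒ outside.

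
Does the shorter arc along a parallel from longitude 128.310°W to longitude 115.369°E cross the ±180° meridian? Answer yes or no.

Yes

Naïve |115.369 − -128.310| = 243.679° > 180°, so the shorter arc goes the other way round — across 180°.
Signed shortest Δλ = ((115.369 − -128.310 + 180) mod 360) − 180 = -116.321°.
Going west by 116.321° from -128.310° passes through 180° before reaching +115.369°.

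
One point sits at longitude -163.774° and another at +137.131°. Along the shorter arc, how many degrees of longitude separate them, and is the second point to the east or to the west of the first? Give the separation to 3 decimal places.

Raw difference: 137.131 − -163.774 = 300.905°.
Normalise into (−180°, 180°]: 300.905° − 360° = -59.095°.
Negative ⇒ the second point lies to the west; separation 59.095°.

59.095° west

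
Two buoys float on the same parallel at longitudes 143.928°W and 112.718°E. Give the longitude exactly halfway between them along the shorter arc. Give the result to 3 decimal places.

164.395°E

Signed shortest Δλ from -143.928° to +112.718° is -103.354°.
Midpoint longitude = -143.928° + (-103.354°)/2 = -143.928° − 51.677° = -195.605°.
Normalise into (−180°, 180°]: +164.395°.
(The naïve average (-143.928 + +112.718)/2 = -15.605° is on the wrong side of the globe.)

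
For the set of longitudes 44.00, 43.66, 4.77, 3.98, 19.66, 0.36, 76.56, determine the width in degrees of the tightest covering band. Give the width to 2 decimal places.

76.20°

Sort the longitudes: +0.36°, +3.98°, +4.77°, +19.66°, +43.66°, +44.00°, +76.56°.
Eastward gaps between consecutive values (wrapping around): 3.62°, 0.79°, 14.89°, 24.00°, 0.34°, 32.56°, 283.80°.
Largest gap = 283.80° ⇒ minimal covering band is its complement: 360° − 283.80° = 76.20°.
Band runs from +0.36° eastward to +76.56°.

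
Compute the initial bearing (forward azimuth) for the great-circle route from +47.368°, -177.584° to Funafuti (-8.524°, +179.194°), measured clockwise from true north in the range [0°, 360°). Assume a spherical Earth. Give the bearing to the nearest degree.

184°

Δλ = 179.194 − -177.584 = 356.778°; wrapped into (−180°, 180°]: -3.222°.
θ = atan2( sin Δλ · cos φ₂ , cos φ₁ · sin φ₂ − sin φ₁ · cos φ₂ · cos Δλ )
  = atan2(-0.05558, -0.82683) = -176.154° → normalised to [0°, 360°): 183.846°.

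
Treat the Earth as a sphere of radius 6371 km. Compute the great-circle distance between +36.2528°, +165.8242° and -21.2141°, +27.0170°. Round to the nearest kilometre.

15704 km

Δλ = 27.0170 − 165.8242 = -138.8072°.
Δφ = -21.2141 − 36.2528 = -57.4669°.
a = sin²(Δφ/2) + cos φ₁ · cos φ₂ · sin²(Δλ/2) = 0.889843.
c = 2·atan2(√a, √(1−a)) = 2.46496 rad → d = 6371·c ≈ 15704.27 km.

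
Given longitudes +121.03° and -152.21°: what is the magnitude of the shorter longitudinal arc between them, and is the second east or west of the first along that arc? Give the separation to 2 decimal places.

86.76° east

Raw difference: -152.21 − 121.03 = -273.24°.
Normalise into (−180°, 180°]: -273.24° + 360° = 86.76°.
Positive ⇒ the second point lies to the east; separation 86.76°.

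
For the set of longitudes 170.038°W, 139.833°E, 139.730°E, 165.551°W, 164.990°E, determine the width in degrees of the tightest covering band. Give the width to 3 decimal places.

Sort the longitudes: -170.038°, -165.551°, +139.730°, +139.833°, +164.990°.
Eastward gaps between consecutive values (wrapping around): 4.487°, 305.281°, 0.103°, 25.157°, 24.972°.
Largest gap = 305.281° ⇒ minimal covering band is its complement: 360° − 305.281° = 54.719°.
Band runs from +139.730° eastward to -165.551°, crossing the antimeridian.

54.719°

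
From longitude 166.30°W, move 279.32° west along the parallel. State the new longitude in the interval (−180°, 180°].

85.62°W

Start at -166.30°; shift −279.32° → -445.62°.
-445.62° lies outside (−180°, 180°]; add 360° → -85.62°.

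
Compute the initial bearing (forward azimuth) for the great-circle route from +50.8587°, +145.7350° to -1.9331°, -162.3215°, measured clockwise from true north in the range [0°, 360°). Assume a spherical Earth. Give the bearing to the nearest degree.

Δλ = -162.3215 − 145.7350 = -308.0565°; wrapped into (−180°, 180°]: 51.9435°.
θ = atan2( sin Δλ · cos φ₂ , cos φ₁ · sin φ₂ − sin φ₁ · cos φ₂ · cos Δλ )
  = atan2(0.78696, -0.49913) = 122.385° → normalised to [0°, 360°): 122.385°.

122°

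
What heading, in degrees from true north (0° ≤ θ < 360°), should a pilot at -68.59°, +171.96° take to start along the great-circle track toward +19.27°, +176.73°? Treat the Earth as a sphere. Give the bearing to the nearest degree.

5°

Δλ = 176.73 − 171.96 = 4.77°.
θ = atan2( sin Δλ · cos φ₂ , cos φ₁ · sin φ₂ − sin φ₁ · cos φ₂ · cos Δλ )
  = atan2(0.07850, 0.99626) = 4.505° → normalised to [0°, 360°): 4.505°.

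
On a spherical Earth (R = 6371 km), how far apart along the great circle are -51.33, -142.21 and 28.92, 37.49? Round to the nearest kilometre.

Δλ = 37.49 − -142.21 = 179.70°.
Δφ = 28.92 − -51.33 = 80.25°.
a = sin²(Δφ/2) + cos φ₁ · cos φ₂ · sin²(Δλ/2) = 0.962236.
c = 2·atan2(√a, √(1−a)) = 2.75044 rad → d = 6371·c ≈ 17523.08 km.

17523 km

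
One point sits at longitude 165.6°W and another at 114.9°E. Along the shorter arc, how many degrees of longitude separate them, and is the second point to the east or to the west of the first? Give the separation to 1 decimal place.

79.5° west

Raw difference: 114.9 − -165.6 = 280.5°.
Normalise into (−180°, 180°]: 280.5° − 360° = -79.5°.
Negative ⇒ the second point lies to the west; separation 79.5°.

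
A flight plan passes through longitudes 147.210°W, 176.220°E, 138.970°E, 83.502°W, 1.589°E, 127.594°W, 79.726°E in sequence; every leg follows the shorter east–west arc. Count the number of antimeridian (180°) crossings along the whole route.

3

Leg 1: -147.210° → +176.220°, shortest Δλ = -36.57° (west) — crosses 180°.
Leg 2: +176.220° → +138.970°, shortest Δλ = -37.25° (west) — does not cross 180°.
Leg 3: +138.970° → -83.502°, shortest Δλ = 137.528° (east) — crosses 180°.
Leg 4: -83.502° → +1.589°, shortest Δλ = 85.091° (east) — does not cross 180°.
Leg 5: +1.589° → -127.594°, shortest Δλ = -129.183° (west) — does not cross 180°.
Leg 6: -127.594° → +79.726°, shortest Δλ = -152.68° (west) — crosses 180°.
Total crossings: 3.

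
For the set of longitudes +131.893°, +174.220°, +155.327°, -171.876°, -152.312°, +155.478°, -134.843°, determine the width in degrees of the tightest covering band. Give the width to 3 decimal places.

Sort the longitudes: -171.876°, -152.312°, -134.843°, +131.893°, +155.327°, +155.478°, +174.220°.
Eastward gaps between consecutive values (wrapping around): 19.564°, 17.469°, 266.736°, 23.434°, 0.151°, 18.742°, 13.904°.
Largest gap = 266.736° ⇒ minimal covering band is its complement: 360° − 266.736° = 93.264°.
Band runs from +131.893° eastward to -134.843°, crossing the antimeridian.

93.264°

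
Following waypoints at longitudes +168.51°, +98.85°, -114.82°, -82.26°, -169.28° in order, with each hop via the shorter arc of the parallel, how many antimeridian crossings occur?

1

Leg 1: +168.51° → +98.85°, shortest Δλ = -69.66° (west) — does not cross 180°.
Leg 2: +98.85° → -114.82°, shortest Δλ = 146.33° (east) — crosses 180°.
Leg 3: -114.82° → -82.26°, shortest Δλ = 32.56° (east) — does not cross 180°.
Leg 4: -82.26° → -169.28°, shortest Δλ = -87.02° (west) — does not cross 180°.
Total crossings: 1.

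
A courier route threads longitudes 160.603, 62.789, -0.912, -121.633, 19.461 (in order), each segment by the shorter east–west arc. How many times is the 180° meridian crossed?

0

Leg 1: +160.603° → +62.789°, shortest Δλ = -97.814° (west) — does not cross 180°.
Leg 2: +62.789° → -0.912°, shortest Δλ = -63.701° (west) — does not cross 180°.
Leg 3: -0.912° → -121.633°, shortest Δλ = -120.721° (west) — does not cross 180°.
Leg 4: -121.633° → +19.461°, shortest Δλ = 141.094° (east) — does not cross 180°.
Total crossings: 0.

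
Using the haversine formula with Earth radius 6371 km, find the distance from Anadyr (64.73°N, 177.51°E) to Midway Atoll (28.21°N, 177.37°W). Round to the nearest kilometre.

Δλ = -177.37 − 177.51 = -354.88°; wrapped into (−180°, 180°]: 5.12°.
Δφ = 28.21 − 64.73 = -36.52°.
a = sin²(Δφ/2) + cos φ₁ · cos φ₂ · sin²(Δλ/2) = 0.098926.
c = 2·atan2(√a, √(1−a)) = 0.63991 rad → d = 6371·c ≈ 4076.88 km.

4077 km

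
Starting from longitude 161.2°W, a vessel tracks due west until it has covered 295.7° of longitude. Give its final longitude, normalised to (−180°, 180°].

Start at -161.2°; shift −295.7° → -456.9°.
-456.9° lies outside (−180°, 180°]; add 360° → -96.9°.

96.9°W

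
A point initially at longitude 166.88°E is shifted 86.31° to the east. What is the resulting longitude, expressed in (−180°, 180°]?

Start at +166.88°; shift +86.31° → +253.19°.
+253.19° lies outside (−180°, 180°]; subtract 360° → -106.81°.

106.81°W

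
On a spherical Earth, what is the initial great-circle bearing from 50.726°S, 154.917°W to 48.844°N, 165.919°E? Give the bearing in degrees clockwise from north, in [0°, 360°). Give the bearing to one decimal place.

Δλ = 165.919 − -154.917 = 320.836°; wrapped into (−180°, 180°]: -39.164°.
θ = atan2( sin Δλ · cos φ₂ , cos φ₁ · sin φ₂ − sin φ₁ · cos φ₂ · cos Δλ )
  = atan2(-0.41563, 0.87163) = -25.494° → normalised to [0°, 360°): 334.506°.

334.5°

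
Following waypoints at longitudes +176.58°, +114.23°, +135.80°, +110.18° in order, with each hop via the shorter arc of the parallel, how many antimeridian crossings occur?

0

Leg 1: +176.58° → +114.23°, shortest Δλ = -62.35° (west) — does not cross 180°.
Leg 2: +114.23° → +135.80°, shortest Δλ = 21.57° (east) — does not cross 180°.
Leg 3: +135.80° → +110.18°, shortest Δλ = -25.62° (west) — does not cross 180°.
Total crossings: 0.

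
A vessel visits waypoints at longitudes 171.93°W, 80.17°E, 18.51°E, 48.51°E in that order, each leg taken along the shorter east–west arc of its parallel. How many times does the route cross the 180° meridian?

Leg 1: -171.93° → +80.17°, shortest Δλ = -107.9° (west) — crosses 180°.
Leg 2: +80.17° → +18.51°, shortest Δλ = -61.66° (west) — does not cross 180°.
Leg 3: +18.51° → +48.51°, shortest Δλ = 30.0° (east) — does not cross 180°.
Total crossings: 1.

1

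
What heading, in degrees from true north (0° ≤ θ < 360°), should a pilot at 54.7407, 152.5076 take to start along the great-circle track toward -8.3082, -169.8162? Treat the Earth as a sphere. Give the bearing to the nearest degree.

Δλ = -169.8162 − 152.5076 = -322.3238°; wrapped into (−180°, 180°]: 37.6762°.
θ = atan2( sin Δλ · cos φ₂ , cos φ₁ · sin φ₂ − sin φ₁ · cos φ₂ · cos Δλ )
  = atan2(0.60478, -0.72291) = 140.084° → normalised to [0°, 360°): 140.084°.

140°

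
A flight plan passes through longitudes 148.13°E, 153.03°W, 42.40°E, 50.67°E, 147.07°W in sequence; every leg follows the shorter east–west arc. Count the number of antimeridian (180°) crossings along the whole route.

3

Leg 1: +148.13° → -153.03°, shortest Δλ = 58.84° (east) — crosses 180°.
Leg 2: -153.03° → +42.40°, shortest Δλ = -164.57° (west) — crosses 180°.
Leg 3: +42.40° → +50.67°, shortest Δλ = 8.27° (east) — does not cross 180°.
Leg 4: +50.67° → -147.07°, shortest Δλ = 162.26° (east) — crosses 180°.
Total crossings: 3.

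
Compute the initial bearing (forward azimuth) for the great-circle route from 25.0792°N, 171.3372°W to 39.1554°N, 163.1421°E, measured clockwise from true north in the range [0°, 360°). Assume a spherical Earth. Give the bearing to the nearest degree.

309°

Δλ = 163.1421 − -171.3372 = 334.4793°; wrapped into (−180°, 180°]: -25.5207°.
θ = atan2( sin Δλ · cos φ₂ , cos φ₁ · sin φ₂ − sin φ₁ · cos φ₂ · cos Δλ )
  = atan2(-0.33409, 0.27528) = -50.512° → normalised to [0°, 360°): 309.488°.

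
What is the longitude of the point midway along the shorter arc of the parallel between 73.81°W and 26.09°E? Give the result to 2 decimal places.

23.86°W

Signed shortest Δλ from -73.81° to +26.09° is +99.90°.
Midpoint longitude = -73.81° + (+99.90°)/2 = -73.81° + 49.95° = -23.86°.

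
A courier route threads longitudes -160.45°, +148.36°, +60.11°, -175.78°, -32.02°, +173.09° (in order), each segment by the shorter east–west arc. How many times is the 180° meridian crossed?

Leg 1: -160.45° → +148.36°, shortest Δλ = -51.19° (west) — crosses 180°.
Leg 2: +148.36° → +60.11°, shortest Δλ = -88.25° (west) — does not cross 180°.
Leg 3: +60.11° → -175.78°, shortest Δλ = 124.11° (east) — crosses 180°.
Leg 4: -175.78° → -32.02°, shortest Δλ = 143.76° (east) — does not cross 180°.
Leg 5: -32.02° → +173.09°, shortest Δλ = -154.89° (west) — crosses 180°.
Total crossings: 3.

3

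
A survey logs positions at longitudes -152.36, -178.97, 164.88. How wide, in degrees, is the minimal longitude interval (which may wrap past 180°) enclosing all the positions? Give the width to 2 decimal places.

Sort the longitudes: -178.97°, -152.36°, +164.88°.
Eastward gaps between consecutive values (wrapping around): 26.61°, 317.24°, 16.15°.
Largest gap = 317.24° ⇒ minimal covering band is its complement: 360° − 317.24° = 42.76°.
Band runs from +164.88° eastward to -152.36°, crossing the antimeridian.

42.76°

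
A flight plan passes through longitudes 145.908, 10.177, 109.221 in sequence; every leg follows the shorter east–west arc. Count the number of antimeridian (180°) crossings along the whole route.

Leg 1: +145.908° → +10.177°, shortest Δλ = -135.731° (west) — does not cross 180°.
Leg 2: +10.177° → +109.221°, shortest Δλ = 99.044° (east) — does not cross 180°.
Total crossings: 0.

0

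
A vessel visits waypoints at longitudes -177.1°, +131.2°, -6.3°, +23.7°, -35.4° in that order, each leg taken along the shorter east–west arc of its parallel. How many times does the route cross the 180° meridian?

Leg 1: -177.1° → +131.2°, shortest Δλ = -51.7° (west) — crosses 180°.
Leg 2: +131.2° → -6.3°, shortest Δλ = -137.5° (west) — does not cross 180°.
Leg 3: -6.3° → +23.7°, shortest Δλ = 30.0° (east) — does not cross 180°.
Leg 4: +23.7° → -35.4°, shortest Δλ = -59.1° (west) — does not cross 180°.
Total crossings: 1.

1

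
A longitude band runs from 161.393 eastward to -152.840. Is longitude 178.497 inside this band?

Band width going east from +161.393° to -152.840°: ((-152.840 − 161.393) mod 360) = 45.767°.
Offset of +178.497° east of the west edge: ((178.497 − 161.393) mod 360) = 17.104°.
17.104° ≤ 45.767° ⇒ inside.

Yes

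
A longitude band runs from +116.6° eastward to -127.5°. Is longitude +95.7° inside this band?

No

Band width going east from +116.6° to -127.5°: ((-127.5 − 116.6) mod 360) = 115.9°.
Offset of +95.7° east of the west edge: ((95.7 − 116.6) mod 360) = 339.1°.
339.1° > 115.9° ⇒ outside.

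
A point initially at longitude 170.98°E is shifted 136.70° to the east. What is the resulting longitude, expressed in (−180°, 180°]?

Start at +170.98°; shift +136.70° → +307.68°.
+307.68° lies outside (−180°, 180°]; subtract 360° → -52.32°.

52.32°W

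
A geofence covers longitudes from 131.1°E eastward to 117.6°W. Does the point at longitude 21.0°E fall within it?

Band width going east from +131.1° to -117.6°: ((-117.6 − 131.1) mod 360) = 111.3°.
Offset of +21.0° east of the west edge: ((21.0 − 131.1) mod 360) = 249.9°.
249.9° > 111.3° ⇒ outside.

No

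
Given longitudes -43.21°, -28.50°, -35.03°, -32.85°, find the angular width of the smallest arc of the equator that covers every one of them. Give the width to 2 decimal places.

Sort the longitudes: -43.21°, -35.03°, -32.85°, -28.50°.
Eastward gaps between consecutive values (wrapping around): 8.18°, 2.18°, 4.35°, 345.29°.
Largest gap = 345.29° ⇒ minimal covering band is its complement: 360° − 345.29° = 14.71°.
Band runs from -43.21° eastward to -28.50°.

14.71°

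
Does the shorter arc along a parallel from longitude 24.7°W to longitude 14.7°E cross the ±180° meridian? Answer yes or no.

Signed shortest Δλ = ((14.7 − -24.7 + 180) mod 360) − 180 = 39.4°.
Going east by 39.4° from -24.7° reaches +14.7° without touching 180°.

No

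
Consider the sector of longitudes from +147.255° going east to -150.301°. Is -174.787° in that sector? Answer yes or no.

Yes

Band width going east from +147.255° to -150.301°: ((-150.301 − 147.255) mod 360) = 62.444°.
Offset of -174.787° east of the west edge: ((-174.787 − 147.255) mod 360) = 37.958°.
37.958° ≤ 62.444° ⇒ inside.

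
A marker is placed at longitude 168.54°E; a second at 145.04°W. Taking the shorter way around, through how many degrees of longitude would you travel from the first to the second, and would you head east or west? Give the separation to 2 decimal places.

46.42° east

Raw difference: -145.04 − 168.54 = -313.58°.
Normalise into (−180°, 180°]: -313.58° + 360° = 46.42°.
Positive ⇒ the second point lies to the east; separation 46.42°.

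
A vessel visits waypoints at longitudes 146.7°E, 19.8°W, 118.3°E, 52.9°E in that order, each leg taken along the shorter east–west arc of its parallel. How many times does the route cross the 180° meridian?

Leg 1: +146.7° → -19.8°, shortest Δλ = -166.5° (west) — does not cross 180°.
Leg 2: -19.8° → +118.3°, shortest Δλ = 138.1° (east) — does not cross 180°.
Leg 3: +118.3° → +52.9°, shortest Δλ = -65.4° (west) — does not cross 180°.
Total crossings: 0.

0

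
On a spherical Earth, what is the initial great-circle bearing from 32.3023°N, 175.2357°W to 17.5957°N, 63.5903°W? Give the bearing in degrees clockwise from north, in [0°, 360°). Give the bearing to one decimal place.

Δλ = -63.5903 − -175.2357 = 111.6454°.
θ = atan2( sin Δλ · cos φ₂ , cos φ₁ · sin φ₂ − sin φ₁ · cos φ₂ · cos Δλ )
  = atan2(0.88600, 0.44341) = 63.414° → normalised to [0°, 360°): 63.414°.

63.4°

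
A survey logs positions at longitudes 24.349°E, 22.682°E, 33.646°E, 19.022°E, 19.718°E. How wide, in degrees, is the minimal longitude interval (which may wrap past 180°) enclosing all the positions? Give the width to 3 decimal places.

Sort the longitudes: +19.022°, +19.718°, +22.682°, +24.349°, +33.646°.
Eastward gaps between consecutive values (wrapping around): 0.696°, 2.964°, 1.667°, 9.297°, 345.376°.
Largest gap = 345.376° ⇒ minimal covering band is its complement: 360° − 345.376° = 14.624°.
Band runs from +19.022° eastward to +33.646°.

14.624°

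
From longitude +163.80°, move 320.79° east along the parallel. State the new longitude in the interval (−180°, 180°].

Start at +163.80°; shift +320.79° → +484.59°.
+484.59° lies outside (−180°, 180°]; subtract 360° → +124.59°.

+124.59°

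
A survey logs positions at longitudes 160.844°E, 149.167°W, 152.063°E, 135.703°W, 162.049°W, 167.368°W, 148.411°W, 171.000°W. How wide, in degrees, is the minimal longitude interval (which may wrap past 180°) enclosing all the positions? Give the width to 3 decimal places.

72.234°

Sort the longitudes: -171.000°, -167.368°, -162.049°, -149.167°, -148.411°, -135.703°, +152.063°, +160.844°.
Eastward gaps between consecutive values (wrapping around): 3.632°, 5.319°, 12.882°, 0.756°, 12.708°, 287.766°, 8.781°, 28.156°.
Largest gap = 287.766° ⇒ minimal covering band is its complement: 360° − 287.766° = 72.234°.
Band runs from +152.063° eastward to -135.703°, crossing the antimeridian.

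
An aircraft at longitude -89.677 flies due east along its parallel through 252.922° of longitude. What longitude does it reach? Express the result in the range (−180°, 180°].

Start at -89.677°; shift +252.922° → +163.245°.
+163.245° already lies in (−180°, 180°].

+163.245°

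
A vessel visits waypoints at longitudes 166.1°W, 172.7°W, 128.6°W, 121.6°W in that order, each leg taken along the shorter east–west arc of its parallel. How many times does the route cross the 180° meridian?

0

Leg 1: -166.1° → -172.7°, shortest Δλ = -6.6° (west) — does not cross 180°.
Leg 2: -172.7° → -128.6°, shortest Δλ = 44.1° (east) — does not cross 180°.
Leg 3: -128.6° → -121.6°, shortest Δλ = 7.0° (east) — does not cross 180°.
Total crossings: 0.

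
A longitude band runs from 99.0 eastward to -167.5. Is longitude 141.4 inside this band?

Yes

Band width going east from +99.0° to -167.5°: ((-167.5 − 99.0) mod 360) = 93.5°.
Offset of +141.4° east of the west edge: ((141.4 − 99.0) mod 360) = 42.4°.
42.4° ≤ 93.5° ⇒ inside.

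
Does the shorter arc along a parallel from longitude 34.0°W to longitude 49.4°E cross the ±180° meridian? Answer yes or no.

No

Signed shortest Δλ = ((49.4 − -34.0 + 180) mod 360) − 180 = 83.4°.
Going east by 83.4° from -34.0° reaches +49.4° without touching 180°.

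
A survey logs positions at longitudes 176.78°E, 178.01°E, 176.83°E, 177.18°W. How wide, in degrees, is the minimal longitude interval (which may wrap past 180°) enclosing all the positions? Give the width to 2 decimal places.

6.04°

Sort the longitudes: -177.18°, +176.78°, +176.83°, +178.01°.
Eastward gaps between consecutive values (wrapping around): 353.96°, 0.05°, 1.18°, 4.81°.
Largest gap = 353.96° ⇒ minimal covering band is its complement: 360° − 353.96° = 6.04°.
Band runs from +176.78° eastward to -177.18°, crossing the antimeridian.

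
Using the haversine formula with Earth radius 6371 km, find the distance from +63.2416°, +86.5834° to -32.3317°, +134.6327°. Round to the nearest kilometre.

11442 km

Δλ = 134.6327 − 86.5834 = 48.0493°.
Δφ = -32.3317 − 63.2416 = -95.5733°.
a = sin²(Δφ/2) + cos φ₁ · cos φ₂ · sin²(Δλ/2) = 0.611617.
c = 2·atan2(√a, √(1−a)) = 1.79593 rad → d = 6371·c ≈ 11441.86 km.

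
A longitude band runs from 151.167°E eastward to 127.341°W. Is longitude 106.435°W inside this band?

Band width going east from +151.167° to -127.341°: ((-127.341 − 151.167) mod 360) = 81.492°.
Offset of -106.435° east of the west edge: ((-106.435 − 151.167) mod 360) = 102.398°.
102.398° > 81.492° ⇒ outside.

No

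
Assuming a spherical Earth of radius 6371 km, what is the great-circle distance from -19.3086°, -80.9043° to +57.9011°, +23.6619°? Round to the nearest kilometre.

Δλ = 23.6619 − -80.9043 = 104.5662°.
Δφ = 57.9011 − -19.3086 = 77.2097°.
a = sin²(Δφ/2) + cos φ₁ · cos φ₂ · sin²(Δλ/2) = 0.703117.
c = 2·atan2(√a, √(1−a)) = 1.98913 rad → d = 6371·c ≈ 12672.72 km.

12673 km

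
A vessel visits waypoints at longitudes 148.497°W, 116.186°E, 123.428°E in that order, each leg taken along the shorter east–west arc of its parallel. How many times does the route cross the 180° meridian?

Leg 1: -148.497° → +116.186°, shortest Δλ = -95.317° (west) — crosses 180°.
Leg 2: +116.186° → +123.428°, shortest Δλ = 7.242° (east) — does not cross 180°.
Total crossings: 1.

1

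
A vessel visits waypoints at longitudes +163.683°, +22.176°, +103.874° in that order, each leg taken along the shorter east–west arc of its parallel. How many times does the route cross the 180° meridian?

0

Leg 1: +163.683° → +22.176°, shortest Δλ = -141.507° (west) — does not cross 180°.
Leg 2: +22.176° → +103.874°, shortest Δλ = 81.698° (east) — does not cross 180°.
Total crossings: 0.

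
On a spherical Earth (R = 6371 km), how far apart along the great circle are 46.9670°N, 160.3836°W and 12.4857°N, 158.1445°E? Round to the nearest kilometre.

Δλ = 158.1445 − -160.3836 = 318.5281°; wrapped into (−180°, 180°]: -41.4719°.
Δφ = 12.4857 − 46.9670 = -34.4813°.
a = sin²(Δφ/2) + cos φ₁ · cos φ₂ · sin²(Δλ/2) = 0.171369.
c = 2·atan2(√a, √(1−a)) = 0.85362 rad → d = 6371·c ≈ 5438.39 km.

5438 km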